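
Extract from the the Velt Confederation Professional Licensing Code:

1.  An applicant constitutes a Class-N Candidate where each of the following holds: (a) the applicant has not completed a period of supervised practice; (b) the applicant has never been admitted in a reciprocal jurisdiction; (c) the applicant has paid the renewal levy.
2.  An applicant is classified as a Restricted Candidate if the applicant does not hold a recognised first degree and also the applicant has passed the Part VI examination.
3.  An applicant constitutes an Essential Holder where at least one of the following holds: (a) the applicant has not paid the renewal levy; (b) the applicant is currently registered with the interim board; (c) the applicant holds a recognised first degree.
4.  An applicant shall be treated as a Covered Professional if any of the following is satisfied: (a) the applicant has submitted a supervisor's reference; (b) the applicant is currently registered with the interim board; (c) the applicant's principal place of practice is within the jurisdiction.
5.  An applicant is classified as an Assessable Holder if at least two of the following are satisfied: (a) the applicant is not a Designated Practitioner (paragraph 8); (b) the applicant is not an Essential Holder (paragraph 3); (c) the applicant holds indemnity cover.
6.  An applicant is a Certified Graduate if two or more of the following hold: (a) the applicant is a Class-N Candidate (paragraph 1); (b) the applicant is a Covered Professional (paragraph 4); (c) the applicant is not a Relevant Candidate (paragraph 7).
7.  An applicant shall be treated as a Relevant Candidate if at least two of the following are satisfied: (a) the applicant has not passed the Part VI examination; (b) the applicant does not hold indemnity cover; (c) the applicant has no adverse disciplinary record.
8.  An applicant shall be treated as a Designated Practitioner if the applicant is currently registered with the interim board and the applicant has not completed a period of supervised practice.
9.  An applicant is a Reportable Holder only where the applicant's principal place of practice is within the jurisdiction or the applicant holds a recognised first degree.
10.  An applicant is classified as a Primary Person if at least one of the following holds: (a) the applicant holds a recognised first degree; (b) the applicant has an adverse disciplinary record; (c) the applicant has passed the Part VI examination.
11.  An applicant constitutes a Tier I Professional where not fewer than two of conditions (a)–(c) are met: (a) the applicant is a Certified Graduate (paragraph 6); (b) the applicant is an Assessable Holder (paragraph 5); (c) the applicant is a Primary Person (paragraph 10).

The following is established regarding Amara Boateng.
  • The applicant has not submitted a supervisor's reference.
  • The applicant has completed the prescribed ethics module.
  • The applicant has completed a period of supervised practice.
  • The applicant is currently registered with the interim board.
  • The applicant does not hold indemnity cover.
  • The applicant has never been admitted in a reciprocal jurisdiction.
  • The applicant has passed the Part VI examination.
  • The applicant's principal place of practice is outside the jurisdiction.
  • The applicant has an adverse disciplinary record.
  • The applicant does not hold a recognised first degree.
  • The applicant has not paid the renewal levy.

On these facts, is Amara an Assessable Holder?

paragraph 8 — Designated Practitioner: [the applicant is currently registered with the interim board? yes] AND [the applicant has not completed a period of supervised practice? no] → not satisfied.
paragraph 3 — Essential Holder: [the applicant has not paid the renewal levy? yes] OR [the applicant is currently registered with the interim board? yes] OR [the applicant holds a recognised first degree? no] → satisfied.
paragraph 5 — Assessable Holder: not a Designated Practitioner (paragraph 8)? yes; not an Essential Holder (paragraph 3)? no; the applicant holds indemnity cover? no — 1 of 3 hold (need ≥2) → not satisfied.

No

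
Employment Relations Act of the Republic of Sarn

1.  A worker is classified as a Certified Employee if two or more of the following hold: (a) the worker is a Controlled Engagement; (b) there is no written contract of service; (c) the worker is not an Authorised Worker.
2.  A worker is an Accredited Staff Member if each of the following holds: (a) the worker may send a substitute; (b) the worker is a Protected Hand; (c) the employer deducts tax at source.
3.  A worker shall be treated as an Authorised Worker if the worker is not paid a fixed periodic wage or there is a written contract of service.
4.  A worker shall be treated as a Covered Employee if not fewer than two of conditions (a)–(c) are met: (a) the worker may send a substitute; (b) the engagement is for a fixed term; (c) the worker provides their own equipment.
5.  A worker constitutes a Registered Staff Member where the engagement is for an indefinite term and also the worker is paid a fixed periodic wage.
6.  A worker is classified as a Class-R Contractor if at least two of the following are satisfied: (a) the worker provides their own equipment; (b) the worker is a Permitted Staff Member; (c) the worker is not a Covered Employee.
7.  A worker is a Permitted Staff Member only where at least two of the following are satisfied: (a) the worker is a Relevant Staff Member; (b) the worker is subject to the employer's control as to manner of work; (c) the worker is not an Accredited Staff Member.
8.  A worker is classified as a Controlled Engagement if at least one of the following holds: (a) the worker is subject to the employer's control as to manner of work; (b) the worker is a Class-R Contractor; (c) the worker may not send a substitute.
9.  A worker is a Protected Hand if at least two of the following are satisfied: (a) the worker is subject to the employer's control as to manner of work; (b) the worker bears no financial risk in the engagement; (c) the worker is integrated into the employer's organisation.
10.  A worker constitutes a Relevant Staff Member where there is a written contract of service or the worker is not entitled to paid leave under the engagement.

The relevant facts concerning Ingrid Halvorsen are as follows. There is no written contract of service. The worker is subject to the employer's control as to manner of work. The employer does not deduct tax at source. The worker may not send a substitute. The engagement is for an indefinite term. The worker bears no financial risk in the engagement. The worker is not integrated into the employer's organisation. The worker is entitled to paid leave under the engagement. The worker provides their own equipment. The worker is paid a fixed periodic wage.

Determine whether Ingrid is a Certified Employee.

Yes

paragraph 10 — Relevant Staff Member: [there is a written contract of service? no] OR [the worker is not entitled to paid leave under the engagement? no] → not satisfied.
paragraph 9 — Protected Hand: the worker is subject to the employer's control as to manner of work? yes; the worker bears no financial risk in the engagement? yes; the worker is integrated into the employer's organisation? no — 2 of 3 hold (need ≥2) → satisfied.
paragraph 2 — Accredited Staff Member: [the worker may send a substitute? no] AND [Protected Hand (paragraph 9)? yes] AND [the employer deducts tax at source? no] → not satisfied.
paragraph 7 — Permitted Staff Member: Relevant Staff Member (paragraph 10)? no; the worker is subject to the employer's control as to manner of work? yes; not an Accredited Staff Member (paragraph 2)? yes — 2 of 3 hold (need ≥2) → satisfied.
paragraph 4 — Covered Employee: the worker may send a substitute? no; the engagement is for a fixed term? no; the worker provides their own equipment? yes — 1 of 3 hold (need ≥2) → not satisfied.
paragraph 6 — Class-R Contractor: the worker provides their own equipment? yes; Permitted Staff Member (paragraph 7)? yes; not a Covered Employee (paragraph 4)? yes — 3 of 3 hold (need ≥2) → satisfied.
paragraph 8 — Controlled Engagement: [the worker is subject to the employer's control as to manner of work? yes] OR [Class-R Contractor (paragraph 6)? yes] OR [the worker may not send a substitute? yes] → satisfied.
paragraph 3 — Authorised Worker: [the worker is not paid a fixed periodic wage? no] OR [there is a written contract of service? no] → not satisfied.
paragraph 1 — Certified Employee: Controlled Engagement (paragraph 8)? yes; there is no written contract of service? yes; not an Authorised Worker (paragraph 3)? yes — 3 of 3 hold (need ≥2) → satisfied.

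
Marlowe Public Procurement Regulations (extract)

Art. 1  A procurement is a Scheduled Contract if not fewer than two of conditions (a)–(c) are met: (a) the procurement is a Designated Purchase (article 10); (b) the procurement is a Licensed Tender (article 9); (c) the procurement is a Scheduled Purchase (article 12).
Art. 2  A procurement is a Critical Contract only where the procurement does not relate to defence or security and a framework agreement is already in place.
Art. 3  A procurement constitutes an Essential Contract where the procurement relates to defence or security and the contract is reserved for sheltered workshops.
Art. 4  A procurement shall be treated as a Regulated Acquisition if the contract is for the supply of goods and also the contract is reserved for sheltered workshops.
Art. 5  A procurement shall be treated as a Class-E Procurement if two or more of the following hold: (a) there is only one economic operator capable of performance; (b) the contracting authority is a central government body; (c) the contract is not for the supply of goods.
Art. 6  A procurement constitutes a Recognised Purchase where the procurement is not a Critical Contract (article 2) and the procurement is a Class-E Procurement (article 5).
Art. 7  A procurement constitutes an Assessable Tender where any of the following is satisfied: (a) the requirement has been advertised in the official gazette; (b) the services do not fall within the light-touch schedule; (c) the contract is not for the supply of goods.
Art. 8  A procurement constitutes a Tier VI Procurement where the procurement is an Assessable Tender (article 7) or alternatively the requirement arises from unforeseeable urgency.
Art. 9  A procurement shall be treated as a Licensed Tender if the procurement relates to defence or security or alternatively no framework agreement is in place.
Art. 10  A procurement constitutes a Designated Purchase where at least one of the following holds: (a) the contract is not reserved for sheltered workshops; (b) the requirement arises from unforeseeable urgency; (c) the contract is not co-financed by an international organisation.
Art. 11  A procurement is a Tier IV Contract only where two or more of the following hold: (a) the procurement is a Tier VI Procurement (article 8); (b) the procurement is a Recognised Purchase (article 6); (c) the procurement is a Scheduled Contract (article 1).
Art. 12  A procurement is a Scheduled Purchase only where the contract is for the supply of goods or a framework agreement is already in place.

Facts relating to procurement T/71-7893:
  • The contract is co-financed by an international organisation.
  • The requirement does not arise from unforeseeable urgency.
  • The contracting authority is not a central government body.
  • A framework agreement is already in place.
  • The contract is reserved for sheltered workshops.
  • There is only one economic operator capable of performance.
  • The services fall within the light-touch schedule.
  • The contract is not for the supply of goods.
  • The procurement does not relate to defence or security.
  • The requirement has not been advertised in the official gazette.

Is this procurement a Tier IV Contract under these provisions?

No

Under article 7: the requirement has been advertised in the official gazette? no; or the services do not fall within the light-touch schedule? no; or the contract is not for the supply of goods? yes. So the procurement is an Assessable Tender.
Under article 8: Assessable Tender (article 7)? yes; or the requirement arises from unforeseeable urgency? no. So the procurement is a Tier VI Procurement.
Under article 2: the procurement does not relate to defence or security? yes; and a framework agreement is already in place? yes. So the procurement is a Critical Contract.
Under article 5: there is only one economic operator capable of performance? yes; the contracting authority is a central government body? no; the contract is not for the supply of goods? yes — 2 of 3 hold (need ≥2) → satisfied.
Under article 6: not a Critical Contract (article 2)? no; and Class-E Procurement (article 5)? yes. So the procurement is not a Recognised Purchase.
Under article 10: the contract is not reserved for sheltered workshops? no; or the requirement arises from unforeseeable urgency? no; or the contract is not co-financed by an international organisation? no. So the procurement is not a Designated Purchase.
Under article 9: the procurement relates to defence or security? no; or no framework agreement is in place? no. So the procurement is not a Licensed Tender.
Under article 12: the contract is for the supply of goods? no; or a framework agreement is already in place? yes. So the procurement is a Scheduled Purchase.
Under article 1: Designated Purchase (article 10)? no; Licensed Tender (article 9)? no; Scheduled Purchase (article 12)? yes — 1 of 3 hold (need ≥2) → not satisfied.
Under article 11: Tier VI Procurement (article 8)? yes; Recognised Purchase (article 6)? no; Scheduled Contract (article 1)? no — 1 of 3 hold (need ≥2) → not satisfied.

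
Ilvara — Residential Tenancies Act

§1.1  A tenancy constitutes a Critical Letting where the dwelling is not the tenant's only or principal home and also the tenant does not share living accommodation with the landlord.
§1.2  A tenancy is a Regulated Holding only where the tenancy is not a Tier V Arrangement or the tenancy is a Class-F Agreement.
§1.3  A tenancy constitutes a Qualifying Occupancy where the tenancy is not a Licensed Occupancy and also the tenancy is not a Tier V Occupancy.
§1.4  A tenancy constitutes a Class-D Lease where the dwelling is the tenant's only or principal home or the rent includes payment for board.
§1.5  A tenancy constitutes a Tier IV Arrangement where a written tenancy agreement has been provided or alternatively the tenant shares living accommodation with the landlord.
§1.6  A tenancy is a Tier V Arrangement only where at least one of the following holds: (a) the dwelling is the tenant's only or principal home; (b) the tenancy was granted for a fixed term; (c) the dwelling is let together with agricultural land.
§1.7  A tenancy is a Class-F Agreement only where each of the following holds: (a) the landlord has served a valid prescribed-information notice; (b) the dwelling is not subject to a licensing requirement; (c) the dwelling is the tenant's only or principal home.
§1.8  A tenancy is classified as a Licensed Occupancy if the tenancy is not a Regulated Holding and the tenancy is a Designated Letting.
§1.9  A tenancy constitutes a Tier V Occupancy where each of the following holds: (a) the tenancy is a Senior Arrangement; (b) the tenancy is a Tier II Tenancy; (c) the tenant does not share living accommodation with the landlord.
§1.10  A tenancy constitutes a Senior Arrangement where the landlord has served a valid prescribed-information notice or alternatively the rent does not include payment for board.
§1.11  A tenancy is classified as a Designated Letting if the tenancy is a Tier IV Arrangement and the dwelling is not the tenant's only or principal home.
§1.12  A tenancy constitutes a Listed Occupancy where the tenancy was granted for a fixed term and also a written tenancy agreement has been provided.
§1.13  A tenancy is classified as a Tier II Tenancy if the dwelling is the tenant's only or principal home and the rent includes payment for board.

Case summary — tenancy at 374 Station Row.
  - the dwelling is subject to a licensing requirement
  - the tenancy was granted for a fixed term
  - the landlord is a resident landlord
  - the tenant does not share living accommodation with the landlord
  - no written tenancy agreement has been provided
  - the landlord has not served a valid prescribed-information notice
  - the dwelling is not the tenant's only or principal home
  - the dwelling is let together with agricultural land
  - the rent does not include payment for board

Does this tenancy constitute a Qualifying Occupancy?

Yes

§1.6 — Tier V Arrangement: [the dwelling is the tenant's only or principal home? no] OR [the tenancy was granted for a fixed term? yes] OR [the dwelling is let together with agricultural land? yes] → satisfied.
§1.7 — Class-F Agreement: [the landlord has served a valid prescribed-information notice? no] AND [the dwelling is not subject to a licensing requirement? no] AND [the dwelling is the tenant's only or principal home? no] → not satisfied.
§1.2 — Regulated Holding: [not a Tier V Arrangement (§1.6)? no] OR [Class-F Agreement (§1.7)? no] → not satisfied.
§1.5 — Tier IV Arrangement: [a written tenancy agreement has been provided? no] OR [the tenant shares living accommodation with the landlord? no] → not satisfied.
§1.11 — Designated Letting: [Tier IV Arrangement (§1.5)? no] AND [the dwelling is not the tenant's only or principal home? yes] → not satisfied.
§1.8 — Licensed Occupancy: [not a Regulated Holding (§1.2)? yes] AND [Designated Letting (§1.11)? no] → not satisfied.
§1.10 — Senior Arrangement: [the landlord has served a valid prescribed-information notice? no] OR [the rent does not include payment for board? yes] → satisfied.
§1.13 — Tier II Tenancy: [the dwelling is the tenant's only or principal home? no] AND [the rent includes payment for board? no] → not satisfied.
§1.9 — Tier V Occupancy: [Senior Arrangement (§1.10)? yes] AND [Tier II Tenancy (§1.13)? no] AND [the tenant does not share living accommodation with the landlord? yes] → not satisfied.
§1.3 — Qualifying Occupancy: [not a Licensed Occupancy (§1.8)? yes] AND [not a Tier V Occupancy (§1.9)? yes] → satisfied.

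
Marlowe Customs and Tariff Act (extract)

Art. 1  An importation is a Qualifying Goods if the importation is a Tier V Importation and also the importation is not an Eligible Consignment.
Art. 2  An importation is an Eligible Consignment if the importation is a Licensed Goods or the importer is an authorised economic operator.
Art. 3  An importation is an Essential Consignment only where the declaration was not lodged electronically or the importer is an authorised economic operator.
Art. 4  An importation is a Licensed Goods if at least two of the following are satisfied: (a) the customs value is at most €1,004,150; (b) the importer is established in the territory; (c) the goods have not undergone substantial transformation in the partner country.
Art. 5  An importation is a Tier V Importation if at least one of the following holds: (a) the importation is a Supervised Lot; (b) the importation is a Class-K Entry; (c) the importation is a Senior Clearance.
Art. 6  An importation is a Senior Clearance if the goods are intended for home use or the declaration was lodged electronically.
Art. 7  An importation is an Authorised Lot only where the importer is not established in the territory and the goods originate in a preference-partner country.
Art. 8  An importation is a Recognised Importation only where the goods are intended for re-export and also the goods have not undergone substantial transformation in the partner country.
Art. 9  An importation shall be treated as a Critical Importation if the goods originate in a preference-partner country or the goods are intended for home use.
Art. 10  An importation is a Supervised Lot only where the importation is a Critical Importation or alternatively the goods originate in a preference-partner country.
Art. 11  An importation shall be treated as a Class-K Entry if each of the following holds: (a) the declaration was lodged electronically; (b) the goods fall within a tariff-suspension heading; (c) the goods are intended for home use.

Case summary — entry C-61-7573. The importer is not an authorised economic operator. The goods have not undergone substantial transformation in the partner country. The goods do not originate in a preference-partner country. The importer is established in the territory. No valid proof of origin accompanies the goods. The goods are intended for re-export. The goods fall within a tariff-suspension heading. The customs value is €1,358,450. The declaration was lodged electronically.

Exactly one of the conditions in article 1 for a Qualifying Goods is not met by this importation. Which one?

article 9 — Critical Importation: [the goods originate in a preference-partner country? no] OR [the goods are intended for home use? no] → not satisfied.
article 10 — Supervised Lot: [Critical Importation (article 9)? no] OR [the goods originate in a preference-partner country? no] → not satisfied.
article 11 — Class-K Entry: [the declaration was lodged electronically? yes] AND [the goods fall within a tariff-suspension heading? yes] AND [the goods are intended for home use? no] → not satisfied.
article 6 — Senior Clearance: [the goods are intended for home use? no] OR [the declaration was lodged electronically? yes] → satisfied.
article 5 — Tier V Importation: [Supervised Lot (article 10)? no] OR [Class-K Entry (article 11)? no] OR [Senior Clearance (article 6)? yes] → satisfied.
article 4 — Licensed Goods: customs value: €1,358,450 ≤ €1,004,150? no; the importer is established in the territory? yes; the goods have not undergone substantial transformation in the partner country? yes — 2 of 3 hold (need ≥2) → satisfied.
article 2 — Eligible Consignment: [Licensed Goods (article 4)? yes] OR [the importer is an authorised economic operator? no] → satisfied.
article 1 — Qualifying Goods: [Tier V Importation (article 5)? yes] AND [not an Eligible Consignment (article 2)? no] → not satisfied.

Eligible Consignment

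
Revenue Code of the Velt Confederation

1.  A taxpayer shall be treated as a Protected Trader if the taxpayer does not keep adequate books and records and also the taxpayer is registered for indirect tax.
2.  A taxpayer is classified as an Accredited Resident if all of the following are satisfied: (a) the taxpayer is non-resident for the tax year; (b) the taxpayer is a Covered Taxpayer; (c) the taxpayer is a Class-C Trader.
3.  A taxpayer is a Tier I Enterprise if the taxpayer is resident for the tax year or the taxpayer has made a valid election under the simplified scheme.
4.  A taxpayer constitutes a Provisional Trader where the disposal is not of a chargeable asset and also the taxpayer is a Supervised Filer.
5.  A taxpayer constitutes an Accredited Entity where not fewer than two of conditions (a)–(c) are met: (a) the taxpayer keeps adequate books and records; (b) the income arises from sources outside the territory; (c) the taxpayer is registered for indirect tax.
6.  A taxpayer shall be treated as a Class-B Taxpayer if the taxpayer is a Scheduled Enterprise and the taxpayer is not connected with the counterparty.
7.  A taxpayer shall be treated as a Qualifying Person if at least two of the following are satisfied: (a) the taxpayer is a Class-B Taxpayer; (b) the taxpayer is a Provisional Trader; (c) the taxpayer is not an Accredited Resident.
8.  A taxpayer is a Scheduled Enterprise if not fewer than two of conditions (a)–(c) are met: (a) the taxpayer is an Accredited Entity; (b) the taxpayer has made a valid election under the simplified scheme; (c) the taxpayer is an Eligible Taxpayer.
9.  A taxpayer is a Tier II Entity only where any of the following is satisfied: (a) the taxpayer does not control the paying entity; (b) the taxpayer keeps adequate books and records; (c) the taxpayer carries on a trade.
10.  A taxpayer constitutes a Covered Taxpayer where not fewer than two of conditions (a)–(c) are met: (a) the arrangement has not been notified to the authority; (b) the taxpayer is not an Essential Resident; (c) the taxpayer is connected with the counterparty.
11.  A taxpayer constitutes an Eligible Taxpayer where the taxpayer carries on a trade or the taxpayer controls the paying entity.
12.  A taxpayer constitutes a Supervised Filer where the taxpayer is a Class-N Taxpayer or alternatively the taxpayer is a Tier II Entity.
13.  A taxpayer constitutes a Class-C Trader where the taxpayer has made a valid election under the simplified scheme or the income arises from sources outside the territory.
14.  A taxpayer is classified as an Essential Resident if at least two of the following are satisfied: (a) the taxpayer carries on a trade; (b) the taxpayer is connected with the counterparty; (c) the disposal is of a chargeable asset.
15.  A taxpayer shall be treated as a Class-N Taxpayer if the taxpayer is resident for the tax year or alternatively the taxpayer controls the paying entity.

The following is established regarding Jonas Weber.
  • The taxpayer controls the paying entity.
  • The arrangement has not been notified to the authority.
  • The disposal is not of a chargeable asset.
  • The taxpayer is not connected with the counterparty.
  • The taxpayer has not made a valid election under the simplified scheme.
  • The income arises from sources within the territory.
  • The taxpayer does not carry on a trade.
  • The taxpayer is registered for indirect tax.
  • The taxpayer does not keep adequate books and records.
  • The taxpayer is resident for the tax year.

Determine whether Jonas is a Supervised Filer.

Yes

paragraph 15 — Class-N Taxpayer: [the taxpayer is resident for the tax year? yes] OR [the taxpayer controls the paying entity? yes] → satisfied.
paragraph 9 — Tier II Entity: [the taxpayer does not control the paying entity? no] OR [the taxpayer keeps adequate books and records? no] OR [the taxpayer carries on a trade? no] → not satisfied.
paragraph 12 — Supervised Filer: [Class-N Taxpayer (paragraph 15)? yes] OR [Tier II Entity (paragraph 9)? no] → satisfied.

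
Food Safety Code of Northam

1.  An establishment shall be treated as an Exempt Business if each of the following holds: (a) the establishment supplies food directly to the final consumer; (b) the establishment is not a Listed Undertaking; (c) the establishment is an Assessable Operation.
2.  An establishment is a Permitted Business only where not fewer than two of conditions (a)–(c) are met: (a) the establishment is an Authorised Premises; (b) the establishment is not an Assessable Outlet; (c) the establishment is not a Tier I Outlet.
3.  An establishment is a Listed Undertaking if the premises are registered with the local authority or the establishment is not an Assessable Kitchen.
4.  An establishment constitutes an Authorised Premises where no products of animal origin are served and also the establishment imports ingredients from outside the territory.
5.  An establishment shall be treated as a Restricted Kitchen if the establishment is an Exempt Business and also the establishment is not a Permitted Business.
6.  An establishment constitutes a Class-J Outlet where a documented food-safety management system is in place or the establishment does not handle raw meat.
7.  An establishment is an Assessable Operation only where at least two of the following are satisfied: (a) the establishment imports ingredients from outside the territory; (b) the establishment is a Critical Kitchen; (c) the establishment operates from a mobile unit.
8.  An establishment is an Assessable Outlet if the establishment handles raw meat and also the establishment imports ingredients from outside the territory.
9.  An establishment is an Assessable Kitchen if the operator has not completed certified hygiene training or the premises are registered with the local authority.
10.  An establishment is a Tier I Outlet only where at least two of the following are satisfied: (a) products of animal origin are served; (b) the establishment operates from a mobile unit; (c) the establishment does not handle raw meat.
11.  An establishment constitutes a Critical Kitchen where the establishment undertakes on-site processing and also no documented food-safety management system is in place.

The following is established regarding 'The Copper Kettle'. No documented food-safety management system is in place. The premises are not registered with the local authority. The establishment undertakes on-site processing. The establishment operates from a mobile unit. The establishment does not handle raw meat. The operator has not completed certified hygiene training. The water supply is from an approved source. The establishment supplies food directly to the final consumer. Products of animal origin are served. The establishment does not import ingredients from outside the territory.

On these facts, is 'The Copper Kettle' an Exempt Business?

paragraph 9 — Assessable Kitchen: [the operator has not completed certified hygiene training? yes] OR [the premises are registered with the local authority? no] → satisfied.
paragraph 3 — Listed Undertaking: [the premises are registered with the local authority? no] OR [not an Assessable Kitchen (paragraph 9)? no] → not satisfied.
paragraph 11 — Critical Kitchen: [the establishment undertakes on-site processing? yes] AND [no documented food-safety management system is in place? yes] → satisfied.
paragraph 7 — Assessable Operation: the establishment imports ingredients from outside the territory? no; Critical Kitchen (paragraph 11)? yes; the establishment operates from a mobile unit? yes — 2 of 3 hold (need ≥2) → satisfied.
paragraph 1 — Exempt Business: [the establishment supplies food directly to the final consumer? yes] AND [not a Listed Undertaking (paragraph 3)? yes] AND [Assessable Operation (paragraph 7)? yes] → satisfied.

Yes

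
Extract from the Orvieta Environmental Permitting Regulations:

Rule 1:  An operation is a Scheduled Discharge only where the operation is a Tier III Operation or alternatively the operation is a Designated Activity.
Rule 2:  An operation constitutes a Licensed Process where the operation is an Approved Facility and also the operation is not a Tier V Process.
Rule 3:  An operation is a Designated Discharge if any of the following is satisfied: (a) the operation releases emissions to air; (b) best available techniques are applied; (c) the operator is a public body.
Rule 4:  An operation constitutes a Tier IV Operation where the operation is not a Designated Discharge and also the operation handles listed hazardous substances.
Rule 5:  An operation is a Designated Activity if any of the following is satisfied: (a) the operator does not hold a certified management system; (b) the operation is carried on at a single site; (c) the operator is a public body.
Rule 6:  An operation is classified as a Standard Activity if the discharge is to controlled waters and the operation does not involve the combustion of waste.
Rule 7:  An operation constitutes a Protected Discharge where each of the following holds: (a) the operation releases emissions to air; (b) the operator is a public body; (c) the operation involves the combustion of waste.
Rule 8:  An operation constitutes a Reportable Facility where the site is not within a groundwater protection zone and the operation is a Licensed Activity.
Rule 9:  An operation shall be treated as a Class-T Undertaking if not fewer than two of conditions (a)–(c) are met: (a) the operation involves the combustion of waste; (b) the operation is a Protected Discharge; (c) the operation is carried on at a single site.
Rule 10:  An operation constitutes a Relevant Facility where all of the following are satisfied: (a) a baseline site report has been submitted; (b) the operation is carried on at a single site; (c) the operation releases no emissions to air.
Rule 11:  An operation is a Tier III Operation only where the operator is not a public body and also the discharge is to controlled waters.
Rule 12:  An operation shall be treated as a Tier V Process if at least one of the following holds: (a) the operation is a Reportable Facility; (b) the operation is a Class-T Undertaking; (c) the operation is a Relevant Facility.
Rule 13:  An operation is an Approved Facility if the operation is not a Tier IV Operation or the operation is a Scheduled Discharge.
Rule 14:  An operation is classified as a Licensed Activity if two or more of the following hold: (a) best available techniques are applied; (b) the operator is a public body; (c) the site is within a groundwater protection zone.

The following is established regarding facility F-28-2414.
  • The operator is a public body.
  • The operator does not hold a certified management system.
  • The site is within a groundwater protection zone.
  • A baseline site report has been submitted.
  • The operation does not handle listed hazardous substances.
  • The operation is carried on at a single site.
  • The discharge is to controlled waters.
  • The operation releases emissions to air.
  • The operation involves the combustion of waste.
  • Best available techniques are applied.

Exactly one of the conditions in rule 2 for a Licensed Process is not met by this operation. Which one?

Tier V Process

rule 3 — Designated Discharge: [the operation releases emissions to air? yes] OR [best available techniques are applied? yes] OR [the operator is a public body? yes] → satisfied.
rule 4 — Tier IV Operation: [not a Designated Discharge (rule 3)? no] AND [the operation handles listed hazardous substances? no] → not satisfied.
rule 11 — Tier III Operation: [the operator is not a public body? no] AND [the discharge is to controlled waters? yes] → not satisfied.
rule 5 — Designated Activity: [the operator does not hold a certified management system? yes] OR [the operation is carried on at a single site? yes] OR [the operator is a public body? yes] → satisfied.
rule 1 — Scheduled Discharge: [Tier III Operation (rule 11)? no] OR [Designated Activity (rule 5)? yes] → satisfied.
rule 13 — Approved Facility: [not a Tier IV Operation (rule 4)? yes] OR [Scheduled Discharge (rule 1)? yes] → satisfied.
rule 14 — Licensed Activity: best available techniques are applied? yes; the operator is a public body? yes; the site is within a groundwater protection zone? yes — 3 of 3 hold (need ≥2) → satisfied.
rule 8 — Reportable Facility: [the site is not within a groundwater protection zone? no] AND [Licensed Activity (rule 14)? yes] → not satisfied.
rule 7 — Protected Discharge: [the operation releases emissions to air? yes] AND [the operator is a public body? yes] AND [the operation involves the combustion of waste? yes] → satisfied.
rule 9 — Class-T Undertaking: the operation involves the combustion of waste? yes; Protected Discharge (rule 7)? yes; the operation is carried on at a single site? yes — 3 of 3 hold (need ≥2) → satisfied.
rule 10 — Relevant Facility: [a baseline site report has been submitted? yes] AND [the operation is carried on at a single site? yes] AND [the operation releases no emissions to air? no] → not satisfied.
rule 12 — Tier V Process: [Reportable Facility (rule 8)? no] OR [Class-T Undertaking (rule 9)? yes] OR [Relevant Facility (rule 10)? no] → satisfied.
rule 2 — Licensed Process: [Approved Facility (rule 13)? yes] AND [not a Tier V Process (rule 12)? no] → not satisfied.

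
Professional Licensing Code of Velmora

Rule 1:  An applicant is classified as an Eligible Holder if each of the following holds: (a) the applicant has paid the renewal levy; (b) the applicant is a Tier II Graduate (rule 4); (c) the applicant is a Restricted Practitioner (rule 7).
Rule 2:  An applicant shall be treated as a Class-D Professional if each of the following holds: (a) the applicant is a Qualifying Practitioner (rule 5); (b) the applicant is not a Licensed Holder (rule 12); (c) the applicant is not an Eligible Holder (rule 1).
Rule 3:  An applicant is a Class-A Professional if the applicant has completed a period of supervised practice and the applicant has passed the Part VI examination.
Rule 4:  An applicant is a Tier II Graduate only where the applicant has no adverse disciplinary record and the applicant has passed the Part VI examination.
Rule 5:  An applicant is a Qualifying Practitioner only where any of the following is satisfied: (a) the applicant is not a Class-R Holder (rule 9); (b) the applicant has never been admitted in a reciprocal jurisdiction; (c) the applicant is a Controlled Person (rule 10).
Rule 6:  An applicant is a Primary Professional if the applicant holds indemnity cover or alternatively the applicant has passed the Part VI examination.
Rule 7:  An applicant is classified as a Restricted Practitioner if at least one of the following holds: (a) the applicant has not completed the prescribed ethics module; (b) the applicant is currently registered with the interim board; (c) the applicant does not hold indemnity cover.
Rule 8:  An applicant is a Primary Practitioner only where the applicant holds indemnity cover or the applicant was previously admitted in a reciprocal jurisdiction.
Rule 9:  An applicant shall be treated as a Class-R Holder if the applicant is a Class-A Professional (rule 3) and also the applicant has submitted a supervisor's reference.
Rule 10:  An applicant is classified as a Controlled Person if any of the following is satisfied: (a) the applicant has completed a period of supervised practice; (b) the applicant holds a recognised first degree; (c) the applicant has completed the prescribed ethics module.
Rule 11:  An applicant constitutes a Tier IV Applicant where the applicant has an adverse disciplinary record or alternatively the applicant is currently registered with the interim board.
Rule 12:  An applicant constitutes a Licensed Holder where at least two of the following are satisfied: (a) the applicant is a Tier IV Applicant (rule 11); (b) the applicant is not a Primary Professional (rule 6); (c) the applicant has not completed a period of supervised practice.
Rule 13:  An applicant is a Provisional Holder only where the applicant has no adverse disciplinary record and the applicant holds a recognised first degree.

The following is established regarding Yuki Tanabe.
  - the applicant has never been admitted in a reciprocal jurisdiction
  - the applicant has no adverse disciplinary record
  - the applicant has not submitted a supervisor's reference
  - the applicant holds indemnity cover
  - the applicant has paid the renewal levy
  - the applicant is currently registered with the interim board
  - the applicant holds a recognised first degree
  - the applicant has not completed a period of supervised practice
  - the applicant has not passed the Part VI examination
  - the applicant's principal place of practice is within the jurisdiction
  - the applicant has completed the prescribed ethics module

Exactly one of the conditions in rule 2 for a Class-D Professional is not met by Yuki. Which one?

Licensed Holder

rule 3 — Class-A Professional: [the applicant has completed a period of supervised practice? no] AND [the applicant has passed the Part VI examination? no] → not satisfied.
rule 9 — Class-R Holder: [Class-A Professional (rule 3)? no] AND [the applicant has submitted a supervisor's reference? no] → not satisfied.
rule 10 — Controlled Person: [the applicant has completed a period of supervised practice? no] OR [the applicant holds a recognised first degree? yes] OR [the applicant has completed the prescribed ethics module? yes] → satisfied.
rule 5 — Qualifying Practitioner: [not a Class-R Holder (rule 9)? yes] OR [the applicant has never been admitted in a reciprocal jurisdiction? yes] OR [Controlled Person (rule 10)? yes] → satisfied.
rule 11 — Tier IV Applicant: [the applicant has an adverse disciplinary record? no] OR [the applicant is currently registered with the interim board? yes] → satisfied.
rule 6 — Primary Professional: [the applicant holds indemnity cover? yes] OR [the applicant has passed the Part VI examination? no] → satisfied.
rule 12 — Licensed Holder: Tier IV Applicant (rule 11)? yes; not a Primary Professional (rule 6)? no; the applicant has not completed a period of supervised practice? yes — 2 of 3 hold (need ≥2) → satisfied.
rule 4 — Tier II Graduate: [the applicant has no adverse disciplinary record? yes] AND [the applicant has passed the Part VI examination? no] → not satisfied.
rule 7 — Restricted Practitioner: [the applicant has not completed the prescribed ethics module? no] OR [the applicant is currently registered with the interim board? yes] OR [the applicant does not hold indemnity cover? no] → satisfied.
rule 1 — Eligible Holder: [the applicant has paid the renewal levy? yes] AND [Tier II Graduate (rule 4)? no] AND [Restricted Practitioner (rule 7)? yes] → not satisfied.
rule 2 — Class-D Professional: [Qualifying Practitioner (rule 5)? yes] AND [not a Licensed Holder (rule 12)? no] AND [not an Eligible Holder (rule 1)? yes] → not satisfied.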